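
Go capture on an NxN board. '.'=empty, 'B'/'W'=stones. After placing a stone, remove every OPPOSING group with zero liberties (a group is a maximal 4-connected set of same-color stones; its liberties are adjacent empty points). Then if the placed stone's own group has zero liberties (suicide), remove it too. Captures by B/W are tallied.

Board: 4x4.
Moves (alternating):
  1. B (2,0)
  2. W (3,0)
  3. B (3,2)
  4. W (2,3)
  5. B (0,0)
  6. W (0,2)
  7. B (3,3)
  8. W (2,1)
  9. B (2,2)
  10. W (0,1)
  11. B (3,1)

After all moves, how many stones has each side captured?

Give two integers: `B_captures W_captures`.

Answer: 1 0

Derivation:
Move 1: B@(2,0) -> caps B=0 W=0
Move 2: W@(3,0) -> caps B=0 W=0
Move 3: B@(3,2) -> caps B=0 W=0
Move 4: W@(2,3) -> caps B=0 W=0
Move 5: B@(0,0) -> caps B=0 W=0
Move 6: W@(0,2) -> caps B=0 W=0
Move 7: B@(3,3) -> caps B=0 W=0
Move 8: W@(2,1) -> caps B=0 W=0
Move 9: B@(2,2) -> caps B=0 W=0
Move 10: W@(0,1) -> caps B=0 W=0
Move 11: B@(3,1) -> caps B=1 W=0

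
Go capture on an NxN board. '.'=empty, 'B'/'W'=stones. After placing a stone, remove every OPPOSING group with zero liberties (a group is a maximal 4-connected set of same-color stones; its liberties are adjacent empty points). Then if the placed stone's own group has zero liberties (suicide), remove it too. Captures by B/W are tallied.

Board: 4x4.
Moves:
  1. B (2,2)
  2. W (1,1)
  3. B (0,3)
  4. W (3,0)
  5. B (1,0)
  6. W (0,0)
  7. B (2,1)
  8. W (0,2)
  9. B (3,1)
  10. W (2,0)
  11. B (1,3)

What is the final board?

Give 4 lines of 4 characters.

Answer: W.WB
.W.B
WBB.
WB..

Derivation:
Move 1: B@(2,2) -> caps B=0 W=0
Move 2: W@(1,1) -> caps B=0 W=0
Move 3: B@(0,3) -> caps B=0 W=0
Move 4: W@(3,0) -> caps B=0 W=0
Move 5: B@(1,0) -> caps B=0 W=0
Move 6: W@(0,0) -> caps B=0 W=0
Move 7: B@(2,1) -> caps B=0 W=0
Move 8: W@(0,2) -> caps B=0 W=0
Move 9: B@(3,1) -> caps B=0 W=0
Move 10: W@(2,0) -> caps B=0 W=1
Move 11: B@(1,3) -> caps B=0 W=1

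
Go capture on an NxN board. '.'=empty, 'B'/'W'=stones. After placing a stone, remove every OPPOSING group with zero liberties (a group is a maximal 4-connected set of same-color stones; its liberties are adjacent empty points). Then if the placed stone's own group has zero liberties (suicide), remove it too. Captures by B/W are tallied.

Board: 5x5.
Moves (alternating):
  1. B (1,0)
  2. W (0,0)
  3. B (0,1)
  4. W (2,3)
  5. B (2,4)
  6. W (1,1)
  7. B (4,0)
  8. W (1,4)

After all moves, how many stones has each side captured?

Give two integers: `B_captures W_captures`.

Move 1: B@(1,0) -> caps B=0 W=0
Move 2: W@(0,0) -> caps B=0 W=0
Move 3: B@(0,1) -> caps B=1 W=0
Move 4: W@(2,3) -> caps B=1 W=0
Move 5: B@(2,4) -> caps B=1 W=0
Move 6: W@(1,1) -> caps B=1 W=0
Move 7: B@(4,0) -> caps B=1 W=0
Move 8: W@(1,4) -> caps B=1 W=0

Answer: 1 0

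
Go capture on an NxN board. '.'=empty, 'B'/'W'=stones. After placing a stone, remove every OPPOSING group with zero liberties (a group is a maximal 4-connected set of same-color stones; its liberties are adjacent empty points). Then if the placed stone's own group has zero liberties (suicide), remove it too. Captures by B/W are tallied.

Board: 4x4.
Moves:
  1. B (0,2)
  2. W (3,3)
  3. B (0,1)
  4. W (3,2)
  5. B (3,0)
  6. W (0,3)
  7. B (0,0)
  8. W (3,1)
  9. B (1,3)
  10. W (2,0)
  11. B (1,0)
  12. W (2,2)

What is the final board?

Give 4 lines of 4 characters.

Answer: BBB.
B..B
W.W.
.WWW

Derivation:
Move 1: B@(0,2) -> caps B=0 W=0
Move 2: W@(3,3) -> caps B=0 W=0
Move 3: B@(0,1) -> caps B=0 W=0
Move 4: W@(3,2) -> caps B=0 W=0
Move 5: B@(3,0) -> caps B=0 W=0
Move 6: W@(0,3) -> caps B=0 W=0
Move 7: B@(0,0) -> caps B=0 W=0
Move 8: W@(3,1) -> caps B=0 W=0
Move 9: B@(1,3) -> caps B=1 W=0
Move 10: W@(2,0) -> caps B=1 W=1
Move 11: B@(1,0) -> caps B=1 W=1
Move 12: W@(2,2) -> caps B=1 W=1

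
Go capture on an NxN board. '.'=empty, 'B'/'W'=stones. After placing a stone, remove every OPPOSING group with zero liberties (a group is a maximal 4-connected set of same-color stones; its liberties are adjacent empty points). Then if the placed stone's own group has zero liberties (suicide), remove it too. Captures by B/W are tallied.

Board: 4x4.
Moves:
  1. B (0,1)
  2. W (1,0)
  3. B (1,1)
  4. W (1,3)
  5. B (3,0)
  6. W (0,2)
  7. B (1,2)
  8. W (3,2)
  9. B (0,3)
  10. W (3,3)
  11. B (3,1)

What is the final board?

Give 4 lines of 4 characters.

Answer: .B.B
WBBW
....
BBWW

Derivation:
Move 1: B@(0,1) -> caps B=0 W=0
Move 2: W@(1,0) -> caps B=0 W=0
Move 3: B@(1,1) -> caps B=0 W=0
Move 4: W@(1,3) -> caps B=0 W=0
Move 5: B@(3,0) -> caps B=0 W=0
Move 6: W@(0,2) -> caps B=0 W=0
Move 7: B@(1,2) -> caps B=0 W=0
Move 8: W@(3,2) -> caps B=0 W=0
Move 9: B@(0,3) -> caps B=1 W=0
Move 10: W@(3,3) -> caps B=1 W=0
Move 11: B@(3,1) -> caps B=1 W=0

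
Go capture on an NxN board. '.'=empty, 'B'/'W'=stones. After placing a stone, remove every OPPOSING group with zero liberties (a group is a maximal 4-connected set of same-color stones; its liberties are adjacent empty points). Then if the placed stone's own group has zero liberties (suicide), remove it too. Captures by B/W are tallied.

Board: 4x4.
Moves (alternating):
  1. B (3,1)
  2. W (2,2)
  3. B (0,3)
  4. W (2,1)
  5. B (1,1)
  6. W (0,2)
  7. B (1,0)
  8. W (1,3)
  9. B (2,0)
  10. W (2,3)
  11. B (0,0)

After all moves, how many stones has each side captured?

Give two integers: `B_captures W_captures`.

Answer: 0 1

Derivation:
Move 1: B@(3,1) -> caps B=0 W=0
Move 2: W@(2,2) -> caps B=0 W=0
Move 3: B@(0,3) -> caps B=0 W=0
Move 4: W@(2,1) -> caps B=0 W=0
Move 5: B@(1,1) -> caps B=0 W=0
Move 6: W@(0,2) -> caps B=0 W=0
Move 7: B@(1,0) -> caps B=0 W=0
Move 8: W@(1,3) -> caps B=0 W=1
Move 9: B@(2,0) -> caps B=0 W=1
Move 10: W@(2,3) -> caps B=0 W=1
Move 11: B@(0,0) -> caps B=0 W=1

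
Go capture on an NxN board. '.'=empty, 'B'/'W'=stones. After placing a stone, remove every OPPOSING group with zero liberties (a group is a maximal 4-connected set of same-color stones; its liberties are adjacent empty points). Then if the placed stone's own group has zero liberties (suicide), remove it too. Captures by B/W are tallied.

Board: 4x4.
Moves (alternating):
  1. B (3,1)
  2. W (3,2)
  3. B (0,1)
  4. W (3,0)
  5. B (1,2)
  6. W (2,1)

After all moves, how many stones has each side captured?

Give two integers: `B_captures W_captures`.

Move 1: B@(3,1) -> caps B=0 W=0
Move 2: W@(3,2) -> caps B=0 W=0
Move 3: B@(0,1) -> caps B=0 W=0
Move 4: W@(3,0) -> caps B=0 W=0
Move 5: B@(1,2) -> caps B=0 W=0
Move 6: W@(2,1) -> caps B=0 W=1

Answer: 0 1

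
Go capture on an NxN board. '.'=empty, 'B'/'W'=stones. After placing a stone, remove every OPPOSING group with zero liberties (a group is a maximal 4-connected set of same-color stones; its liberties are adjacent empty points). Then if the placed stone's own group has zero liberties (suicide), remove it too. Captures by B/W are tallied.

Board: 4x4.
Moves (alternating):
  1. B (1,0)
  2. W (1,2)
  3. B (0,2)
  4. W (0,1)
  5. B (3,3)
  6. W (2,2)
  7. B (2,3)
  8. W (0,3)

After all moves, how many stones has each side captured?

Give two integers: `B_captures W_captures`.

Move 1: B@(1,0) -> caps B=0 W=0
Move 2: W@(1,2) -> caps B=0 W=0
Move 3: B@(0,2) -> caps B=0 W=0
Move 4: W@(0,1) -> caps B=0 W=0
Move 5: B@(3,3) -> caps B=0 W=0
Move 6: W@(2,2) -> caps B=0 W=0
Move 7: B@(2,3) -> caps B=0 W=0
Move 8: W@(0,3) -> caps B=0 W=1

Answer: 0 1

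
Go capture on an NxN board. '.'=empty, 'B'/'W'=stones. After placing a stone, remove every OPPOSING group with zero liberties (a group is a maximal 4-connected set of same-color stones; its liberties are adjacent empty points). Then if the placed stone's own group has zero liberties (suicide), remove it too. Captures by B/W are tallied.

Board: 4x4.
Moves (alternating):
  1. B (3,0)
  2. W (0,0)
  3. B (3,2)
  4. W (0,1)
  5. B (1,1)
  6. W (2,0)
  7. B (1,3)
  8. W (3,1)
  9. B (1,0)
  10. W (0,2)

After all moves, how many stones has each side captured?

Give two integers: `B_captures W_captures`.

Move 1: B@(3,0) -> caps B=0 W=0
Move 2: W@(0,0) -> caps B=0 W=0
Move 3: B@(3,2) -> caps B=0 W=0
Move 4: W@(0,1) -> caps B=0 W=0
Move 5: B@(1,1) -> caps B=0 W=0
Move 6: W@(2,0) -> caps B=0 W=0
Move 7: B@(1,3) -> caps B=0 W=0
Move 8: W@(3,1) -> caps B=0 W=1
Move 9: B@(1,0) -> caps B=0 W=1
Move 10: W@(0,2) -> caps B=0 W=1

Answer: 0 1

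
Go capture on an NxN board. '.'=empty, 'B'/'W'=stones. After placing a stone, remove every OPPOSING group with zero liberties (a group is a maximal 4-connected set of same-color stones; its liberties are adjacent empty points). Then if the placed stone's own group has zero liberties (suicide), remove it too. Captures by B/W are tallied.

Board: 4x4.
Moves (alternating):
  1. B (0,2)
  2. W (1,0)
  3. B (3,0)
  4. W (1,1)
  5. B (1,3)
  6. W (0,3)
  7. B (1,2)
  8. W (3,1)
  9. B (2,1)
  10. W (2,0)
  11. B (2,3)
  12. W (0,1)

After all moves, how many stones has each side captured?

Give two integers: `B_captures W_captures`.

Move 1: B@(0,2) -> caps B=0 W=0
Move 2: W@(1,0) -> caps B=0 W=0
Move 3: B@(3,0) -> caps B=0 W=0
Move 4: W@(1,1) -> caps B=0 W=0
Move 5: B@(1,3) -> caps B=0 W=0
Move 6: W@(0,3) -> caps B=0 W=0
Move 7: B@(1,2) -> caps B=0 W=0
Move 8: W@(3,1) -> caps B=0 W=0
Move 9: B@(2,1) -> caps B=0 W=0
Move 10: W@(2,0) -> caps B=0 W=1
Move 11: B@(2,3) -> caps B=0 W=1
Move 12: W@(0,1) -> caps B=0 W=1

Answer: 0 1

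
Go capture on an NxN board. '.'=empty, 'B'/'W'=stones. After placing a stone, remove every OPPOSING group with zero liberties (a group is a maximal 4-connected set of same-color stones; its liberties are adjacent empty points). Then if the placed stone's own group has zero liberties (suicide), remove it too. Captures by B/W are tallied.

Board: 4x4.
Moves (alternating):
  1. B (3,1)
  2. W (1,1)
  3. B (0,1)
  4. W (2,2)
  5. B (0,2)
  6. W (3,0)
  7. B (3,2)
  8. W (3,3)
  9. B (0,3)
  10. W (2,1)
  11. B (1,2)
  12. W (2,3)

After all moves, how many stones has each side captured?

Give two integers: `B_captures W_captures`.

Move 1: B@(3,1) -> caps B=0 W=0
Move 2: W@(1,1) -> caps B=0 W=0
Move 3: B@(0,1) -> caps B=0 W=0
Move 4: W@(2,2) -> caps B=0 W=0
Move 5: B@(0,2) -> caps B=0 W=0
Move 6: W@(3,0) -> caps B=0 W=0
Move 7: B@(3,2) -> caps B=0 W=0
Move 8: W@(3,3) -> caps B=0 W=0
Move 9: B@(0,3) -> caps B=0 W=0
Move 10: W@(2,1) -> caps B=0 W=2
Move 11: B@(1,2) -> caps B=0 W=2
Move 12: W@(2,3) -> caps B=0 W=2

Answer: 0 2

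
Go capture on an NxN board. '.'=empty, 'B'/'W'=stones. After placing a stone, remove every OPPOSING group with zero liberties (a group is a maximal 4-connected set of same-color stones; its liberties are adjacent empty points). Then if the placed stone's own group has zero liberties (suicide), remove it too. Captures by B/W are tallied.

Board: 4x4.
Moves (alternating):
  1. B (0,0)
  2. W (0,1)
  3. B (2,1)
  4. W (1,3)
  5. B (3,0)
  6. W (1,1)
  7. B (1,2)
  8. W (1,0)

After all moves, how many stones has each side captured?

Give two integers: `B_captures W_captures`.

Move 1: B@(0,0) -> caps B=0 W=0
Move 2: W@(0,1) -> caps B=0 W=0
Move 3: B@(2,1) -> caps B=0 W=0
Move 4: W@(1,3) -> caps B=0 W=0
Move 5: B@(3,0) -> caps B=0 W=0
Move 6: W@(1,1) -> caps B=0 W=0
Move 7: B@(1,2) -> caps B=0 W=0
Move 8: W@(1,0) -> caps B=0 W=1

Answer: 0 1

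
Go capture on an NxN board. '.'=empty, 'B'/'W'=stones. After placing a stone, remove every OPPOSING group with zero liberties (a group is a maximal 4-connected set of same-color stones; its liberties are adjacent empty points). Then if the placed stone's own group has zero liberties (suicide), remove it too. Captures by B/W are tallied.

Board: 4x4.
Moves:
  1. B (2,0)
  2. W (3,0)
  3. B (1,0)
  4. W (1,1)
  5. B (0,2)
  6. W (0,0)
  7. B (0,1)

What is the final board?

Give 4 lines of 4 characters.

Move 1: B@(2,0) -> caps B=0 W=0
Move 2: W@(3,0) -> caps B=0 W=0
Move 3: B@(1,0) -> caps B=0 W=0
Move 4: W@(1,1) -> caps B=0 W=0
Move 5: B@(0,2) -> caps B=0 W=0
Move 6: W@(0,0) -> caps B=0 W=0
Move 7: B@(0,1) -> caps B=1 W=0

Answer: .BB.
BW..
B...
W...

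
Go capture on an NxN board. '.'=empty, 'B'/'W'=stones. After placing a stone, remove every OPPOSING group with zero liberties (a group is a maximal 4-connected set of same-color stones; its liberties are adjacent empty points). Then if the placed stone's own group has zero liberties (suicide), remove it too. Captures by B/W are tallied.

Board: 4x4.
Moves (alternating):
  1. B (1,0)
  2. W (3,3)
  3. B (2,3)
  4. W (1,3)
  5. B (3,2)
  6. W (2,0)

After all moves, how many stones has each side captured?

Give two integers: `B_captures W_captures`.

Move 1: B@(1,0) -> caps B=0 W=0
Move 2: W@(3,3) -> caps B=0 W=0
Move 3: B@(2,3) -> caps B=0 W=0
Move 4: W@(1,3) -> caps B=0 W=0
Move 5: B@(3,2) -> caps B=1 W=0
Move 6: W@(2,0) -> caps B=1 W=0

Answer: 1 0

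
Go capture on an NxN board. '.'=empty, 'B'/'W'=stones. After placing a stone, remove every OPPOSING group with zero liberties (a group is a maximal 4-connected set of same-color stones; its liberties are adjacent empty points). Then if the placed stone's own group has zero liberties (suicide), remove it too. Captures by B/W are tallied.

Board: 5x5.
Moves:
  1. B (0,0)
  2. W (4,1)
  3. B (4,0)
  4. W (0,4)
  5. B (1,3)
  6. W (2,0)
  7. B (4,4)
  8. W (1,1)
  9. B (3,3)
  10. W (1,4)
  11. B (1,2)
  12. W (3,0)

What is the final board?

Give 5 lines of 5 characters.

Move 1: B@(0,0) -> caps B=0 W=0
Move 2: W@(4,1) -> caps B=0 W=0
Move 3: B@(4,0) -> caps B=0 W=0
Move 4: W@(0,4) -> caps B=0 W=0
Move 5: B@(1,3) -> caps B=0 W=0
Move 6: W@(2,0) -> caps B=0 W=0
Move 7: B@(4,4) -> caps B=0 W=0
Move 8: W@(1,1) -> caps B=0 W=0
Move 9: B@(3,3) -> caps B=0 W=0
Move 10: W@(1,4) -> caps B=0 W=0
Move 11: B@(1,2) -> caps B=0 W=0
Move 12: W@(3,0) -> caps B=0 W=1

Answer: B...W
.WBBW
W....
W..B.
.W..B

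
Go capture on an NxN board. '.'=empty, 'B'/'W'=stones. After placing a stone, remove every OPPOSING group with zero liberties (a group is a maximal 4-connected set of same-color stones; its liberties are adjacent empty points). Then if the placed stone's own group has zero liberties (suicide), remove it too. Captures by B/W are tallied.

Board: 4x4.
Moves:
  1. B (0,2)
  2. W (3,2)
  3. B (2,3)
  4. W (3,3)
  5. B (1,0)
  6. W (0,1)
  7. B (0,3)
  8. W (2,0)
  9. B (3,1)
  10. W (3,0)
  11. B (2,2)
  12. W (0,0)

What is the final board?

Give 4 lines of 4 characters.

Move 1: B@(0,2) -> caps B=0 W=0
Move 2: W@(3,2) -> caps B=0 W=0
Move 3: B@(2,3) -> caps B=0 W=0
Move 4: W@(3,3) -> caps B=0 W=0
Move 5: B@(1,0) -> caps B=0 W=0
Move 6: W@(0,1) -> caps B=0 W=0
Move 7: B@(0,3) -> caps B=0 W=0
Move 8: W@(2,0) -> caps B=0 W=0
Move 9: B@(3,1) -> caps B=0 W=0
Move 10: W@(3,0) -> caps B=0 W=0
Move 11: B@(2,2) -> caps B=2 W=0
Move 12: W@(0,0) -> caps B=2 W=0

Answer: WWBB
B...
W.BB
WB..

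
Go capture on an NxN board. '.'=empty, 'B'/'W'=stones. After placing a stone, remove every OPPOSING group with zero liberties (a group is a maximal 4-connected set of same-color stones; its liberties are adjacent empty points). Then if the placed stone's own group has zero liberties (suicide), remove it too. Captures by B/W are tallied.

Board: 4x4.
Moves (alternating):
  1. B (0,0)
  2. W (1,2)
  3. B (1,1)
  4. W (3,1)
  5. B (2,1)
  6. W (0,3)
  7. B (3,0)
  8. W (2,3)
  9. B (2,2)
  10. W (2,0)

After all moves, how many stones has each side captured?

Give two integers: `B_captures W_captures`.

Answer: 0 1

Derivation:
Move 1: B@(0,0) -> caps B=0 W=0
Move 2: W@(1,2) -> caps B=0 W=0
Move 3: B@(1,1) -> caps B=0 W=0
Move 4: W@(3,1) -> caps B=0 W=0
Move 5: B@(2,1) -> caps B=0 W=0
Move 6: W@(0,3) -> caps B=0 W=0
Move 7: B@(3,0) -> caps B=0 W=0
Move 8: W@(2,3) -> caps B=0 W=0
Move 9: B@(2,2) -> caps B=0 W=0
Move 10: W@(2,0) -> caps B=0 W=1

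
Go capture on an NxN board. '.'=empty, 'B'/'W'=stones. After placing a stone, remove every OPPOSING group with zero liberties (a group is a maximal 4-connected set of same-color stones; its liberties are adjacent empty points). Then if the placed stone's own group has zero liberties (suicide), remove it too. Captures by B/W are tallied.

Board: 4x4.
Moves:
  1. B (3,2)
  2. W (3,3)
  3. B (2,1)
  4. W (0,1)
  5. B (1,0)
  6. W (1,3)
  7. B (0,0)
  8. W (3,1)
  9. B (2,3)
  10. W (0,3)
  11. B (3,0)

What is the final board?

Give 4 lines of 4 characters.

Move 1: B@(3,2) -> caps B=0 W=0
Move 2: W@(3,3) -> caps B=0 W=0
Move 3: B@(2,1) -> caps B=0 W=0
Move 4: W@(0,1) -> caps B=0 W=0
Move 5: B@(1,0) -> caps B=0 W=0
Move 6: W@(1,3) -> caps B=0 W=0
Move 7: B@(0,0) -> caps B=0 W=0
Move 8: W@(3,1) -> caps B=0 W=0
Move 9: B@(2,3) -> caps B=1 W=0
Move 10: W@(0,3) -> caps B=1 W=0
Move 11: B@(3,0) -> caps B=2 W=0

Answer: BW.W
B..W
.B.B
B.B.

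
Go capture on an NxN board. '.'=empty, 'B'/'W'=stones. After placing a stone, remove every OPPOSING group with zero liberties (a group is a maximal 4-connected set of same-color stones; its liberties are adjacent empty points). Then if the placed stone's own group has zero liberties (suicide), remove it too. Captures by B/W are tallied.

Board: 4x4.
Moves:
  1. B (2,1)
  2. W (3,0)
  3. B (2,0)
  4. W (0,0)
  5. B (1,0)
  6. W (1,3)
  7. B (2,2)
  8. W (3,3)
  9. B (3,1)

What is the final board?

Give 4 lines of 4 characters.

Answer: W...
B..W
BBB.
.B.W

Derivation:
Move 1: B@(2,1) -> caps B=0 W=0
Move 2: W@(3,0) -> caps B=0 W=0
Move 3: B@(2,0) -> caps B=0 W=0
Move 4: W@(0,0) -> caps B=0 W=0
Move 5: B@(1,0) -> caps B=0 W=0
Move 6: W@(1,3) -> caps B=0 W=0
Move 7: B@(2,2) -> caps B=0 W=0
Move 8: W@(3,3) -> caps B=0 W=0
Move 9: B@(3,1) -> caps B=1 W=0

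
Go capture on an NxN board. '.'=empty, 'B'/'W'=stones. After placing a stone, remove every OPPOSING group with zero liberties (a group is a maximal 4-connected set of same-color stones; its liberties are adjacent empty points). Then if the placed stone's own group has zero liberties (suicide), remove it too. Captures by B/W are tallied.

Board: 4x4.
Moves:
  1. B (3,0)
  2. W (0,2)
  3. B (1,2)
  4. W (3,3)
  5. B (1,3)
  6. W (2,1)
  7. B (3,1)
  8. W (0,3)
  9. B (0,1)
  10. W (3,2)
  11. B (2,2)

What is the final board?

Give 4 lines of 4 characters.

Move 1: B@(3,0) -> caps B=0 W=0
Move 2: W@(0,2) -> caps B=0 W=0
Move 3: B@(1,2) -> caps B=0 W=0
Move 4: W@(3,3) -> caps B=0 W=0
Move 5: B@(1,3) -> caps B=0 W=0
Move 6: W@(2,1) -> caps B=0 W=0
Move 7: B@(3,1) -> caps B=0 W=0
Move 8: W@(0,3) -> caps B=0 W=0
Move 9: B@(0,1) -> caps B=2 W=0
Move 10: W@(3,2) -> caps B=2 W=0
Move 11: B@(2,2) -> caps B=2 W=0

Answer: .B..
..BB
.WB.
BBWW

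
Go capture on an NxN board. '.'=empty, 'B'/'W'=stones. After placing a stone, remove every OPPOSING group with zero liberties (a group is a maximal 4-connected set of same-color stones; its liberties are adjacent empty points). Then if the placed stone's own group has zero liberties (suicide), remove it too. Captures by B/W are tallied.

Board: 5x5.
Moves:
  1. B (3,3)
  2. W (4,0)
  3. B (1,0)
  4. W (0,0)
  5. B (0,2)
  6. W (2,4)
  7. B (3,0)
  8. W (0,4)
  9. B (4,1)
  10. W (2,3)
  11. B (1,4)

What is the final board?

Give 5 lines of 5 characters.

Move 1: B@(3,3) -> caps B=0 W=0
Move 2: W@(4,0) -> caps B=0 W=0
Move 3: B@(1,0) -> caps B=0 W=0
Move 4: W@(0,0) -> caps B=0 W=0
Move 5: B@(0,2) -> caps B=0 W=0
Move 6: W@(2,4) -> caps B=0 W=0
Move 7: B@(3,0) -> caps B=0 W=0
Move 8: W@(0,4) -> caps B=0 W=0
Move 9: B@(4,1) -> caps B=1 W=0
Move 10: W@(2,3) -> caps B=1 W=0
Move 11: B@(1,4) -> caps B=1 W=0

Answer: W.B.W
B...B
...WW
B..B.
.B...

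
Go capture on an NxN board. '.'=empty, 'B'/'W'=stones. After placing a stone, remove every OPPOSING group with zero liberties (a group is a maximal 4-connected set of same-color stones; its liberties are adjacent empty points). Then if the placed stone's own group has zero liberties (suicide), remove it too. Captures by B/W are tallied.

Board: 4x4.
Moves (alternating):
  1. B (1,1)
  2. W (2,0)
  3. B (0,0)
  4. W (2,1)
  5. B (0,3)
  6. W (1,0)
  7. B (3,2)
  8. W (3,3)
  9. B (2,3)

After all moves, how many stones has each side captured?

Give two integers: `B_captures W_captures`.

Answer: 1 0

Derivation:
Move 1: B@(1,1) -> caps B=0 W=0
Move 2: W@(2,0) -> caps B=0 W=0
Move 3: B@(0,0) -> caps B=0 W=0
Move 4: W@(2,1) -> caps B=0 W=0
Move 5: B@(0,3) -> caps B=0 W=0
Move 6: W@(1,0) -> caps B=0 W=0
Move 7: B@(3,2) -> caps B=0 W=0
Move 8: W@(3,3) -> caps B=0 W=0
Move 9: B@(2,3) -> caps B=1 W=0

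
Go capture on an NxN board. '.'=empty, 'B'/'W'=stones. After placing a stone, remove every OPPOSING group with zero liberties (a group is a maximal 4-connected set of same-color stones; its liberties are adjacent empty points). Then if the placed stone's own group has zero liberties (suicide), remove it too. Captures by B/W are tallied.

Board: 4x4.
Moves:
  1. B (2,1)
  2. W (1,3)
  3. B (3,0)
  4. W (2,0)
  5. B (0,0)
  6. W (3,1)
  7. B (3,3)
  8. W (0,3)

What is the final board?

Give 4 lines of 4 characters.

Answer: B..W
...W
WB..
.W.B

Derivation:
Move 1: B@(2,1) -> caps B=0 W=0
Move 2: W@(1,3) -> caps B=0 W=0
Move 3: B@(3,0) -> caps B=0 W=0
Move 4: W@(2,0) -> caps B=0 W=0
Move 5: B@(0,0) -> caps B=0 W=0
Move 6: W@(3,1) -> caps B=0 W=1
Move 7: B@(3,3) -> caps B=0 W=1
Move 8: W@(0,3) -> caps B=0 W=1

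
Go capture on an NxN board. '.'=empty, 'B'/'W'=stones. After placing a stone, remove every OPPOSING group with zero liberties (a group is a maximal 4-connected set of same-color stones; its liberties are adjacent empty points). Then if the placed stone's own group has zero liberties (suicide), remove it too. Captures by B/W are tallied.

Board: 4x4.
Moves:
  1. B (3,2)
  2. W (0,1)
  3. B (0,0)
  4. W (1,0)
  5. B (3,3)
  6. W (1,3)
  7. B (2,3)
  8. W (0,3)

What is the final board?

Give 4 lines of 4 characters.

Answer: .W.W
W..W
...B
..BB

Derivation:
Move 1: B@(3,2) -> caps B=0 W=0
Move 2: W@(0,1) -> caps B=0 W=0
Move 3: B@(0,0) -> caps B=0 W=0
Move 4: W@(1,0) -> caps B=0 W=1
Move 5: B@(3,3) -> caps B=0 W=1
Move 6: W@(1,3) -> caps B=0 W=1
Move 7: B@(2,3) -> caps B=0 W=1
Move 8: W@(0,3) -> caps B=0 W=1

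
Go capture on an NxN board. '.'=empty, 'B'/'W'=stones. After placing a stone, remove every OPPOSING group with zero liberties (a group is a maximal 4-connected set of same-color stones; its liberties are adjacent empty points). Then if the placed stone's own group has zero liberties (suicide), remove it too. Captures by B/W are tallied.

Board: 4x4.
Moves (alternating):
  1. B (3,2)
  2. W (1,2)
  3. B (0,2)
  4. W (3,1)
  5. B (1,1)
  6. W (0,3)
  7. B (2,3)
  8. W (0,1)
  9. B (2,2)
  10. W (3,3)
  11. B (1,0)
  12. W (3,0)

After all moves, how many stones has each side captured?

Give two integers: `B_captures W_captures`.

Answer: 0 1

Derivation:
Move 1: B@(3,2) -> caps B=0 W=0
Move 2: W@(1,2) -> caps B=0 W=0
Move 3: B@(0,2) -> caps B=0 W=0
Move 4: W@(3,1) -> caps B=0 W=0
Move 5: B@(1,1) -> caps B=0 W=0
Move 6: W@(0,3) -> caps B=0 W=0
Move 7: B@(2,3) -> caps B=0 W=0
Move 8: W@(0,1) -> caps B=0 W=1
Move 9: B@(2,2) -> caps B=0 W=1
Move 10: W@(3,3) -> caps B=0 W=1
Move 11: B@(1,0) -> caps B=0 W=1
Move 12: W@(3,0) -> caps B=0 W=1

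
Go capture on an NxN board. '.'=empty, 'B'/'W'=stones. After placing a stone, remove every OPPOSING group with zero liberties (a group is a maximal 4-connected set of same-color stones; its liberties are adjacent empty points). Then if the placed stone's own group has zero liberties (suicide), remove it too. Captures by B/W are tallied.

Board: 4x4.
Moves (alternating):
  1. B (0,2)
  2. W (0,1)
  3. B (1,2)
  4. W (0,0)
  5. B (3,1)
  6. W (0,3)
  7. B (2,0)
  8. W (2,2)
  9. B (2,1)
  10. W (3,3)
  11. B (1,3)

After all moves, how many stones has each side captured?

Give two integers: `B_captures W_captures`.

Answer: 1 0

Derivation:
Move 1: B@(0,2) -> caps B=0 W=0
Move 2: W@(0,1) -> caps B=0 W=0
Move 3: B@(1,2) -> caps B=0 W=0
Move 4: W@(0,0) -> caps B=0 W=0
Move 5: B@(3,1) -> caps B=0 W=0
Move 6: W@(0,3) -> caps B=0 W=0
Move 7: B@(2,0) -> caps B=0 W=0
Move 8: W@(2,2) -> caps B=0 W=0
Move 9: B@(2,1) -> caps B=0 W=0
Move 10: W@(3,3) -> caps B=0 W=0
Move 11: B@(1,3) -> caps B=1 W=0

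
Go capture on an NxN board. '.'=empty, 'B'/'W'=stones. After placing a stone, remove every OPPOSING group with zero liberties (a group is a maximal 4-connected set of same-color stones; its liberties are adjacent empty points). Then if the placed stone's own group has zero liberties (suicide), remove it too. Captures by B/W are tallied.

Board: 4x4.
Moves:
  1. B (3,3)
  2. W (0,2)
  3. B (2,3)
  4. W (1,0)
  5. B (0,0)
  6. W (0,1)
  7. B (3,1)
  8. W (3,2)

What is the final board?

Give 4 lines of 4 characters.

Answer: .WW.
W...
...B
.BWB

Derivation:
Move 1: B@(3,3) -> caps B=0 W=0
Move 2: W@(0,2) -> caps B=0 W=0
Move 3: B@(2,3) -> caps B=0 W=0
Move 4: W@(1,0) -> caps B=0 W=0
Move 5: B@(0,0) -> caps B=0 W=0
Move 6: W@(0,1) -> caps B=0 W=1
Move 7: B@(3,1) -> caps B=0 W=1
Move 8: W@(3,2) -> caps B=0 W=1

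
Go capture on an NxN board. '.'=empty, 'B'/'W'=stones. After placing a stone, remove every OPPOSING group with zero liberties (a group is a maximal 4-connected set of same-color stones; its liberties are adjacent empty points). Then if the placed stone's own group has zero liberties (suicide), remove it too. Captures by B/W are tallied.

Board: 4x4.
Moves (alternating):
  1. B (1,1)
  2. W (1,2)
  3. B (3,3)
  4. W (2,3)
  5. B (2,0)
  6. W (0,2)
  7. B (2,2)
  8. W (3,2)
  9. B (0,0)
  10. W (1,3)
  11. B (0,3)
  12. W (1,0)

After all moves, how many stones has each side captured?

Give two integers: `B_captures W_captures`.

Answer: 0 1

Derivation:
Move 1: B@(1,1) -> caps B=0 W=0
Move 2: W@(1,2) -> caps B=0 W=0
Move 3: B@(3,3) -> caps B=0 W=0
Move 4: W@(2,3) -> caps B=0 W=0
Move 5: B@(2,0) -> caps B=0 W=0
Move 6: W@(0,2) -> caps B=0 W=0
Move 7: B@(2,2) -> caps B=0 W=0
Move 8: W@(3,2) -> caps B=0 W=1
Move 9: B@(0,0) -> caps B=0 W=1
Move 10: W@(1,3) -> caps B=0 W=1
Move 11: B@(0,3) -> caps B=0 W=1
Move 12: W@(1,0) -> caps B=0 W=1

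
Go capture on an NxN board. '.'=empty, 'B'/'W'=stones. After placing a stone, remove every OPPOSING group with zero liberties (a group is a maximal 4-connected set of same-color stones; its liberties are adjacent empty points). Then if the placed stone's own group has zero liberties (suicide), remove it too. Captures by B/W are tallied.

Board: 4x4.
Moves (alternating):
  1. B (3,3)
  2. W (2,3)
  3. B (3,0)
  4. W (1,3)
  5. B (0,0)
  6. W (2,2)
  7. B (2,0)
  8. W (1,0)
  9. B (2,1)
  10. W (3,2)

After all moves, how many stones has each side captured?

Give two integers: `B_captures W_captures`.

Move 1: B@(3,3) -> caps B=0 W=0
Move 2: W@(2,3) -> caps B=0 W=0
Move 3: B@(3,0) -> caps B=0 W=0
Move 4: W@(1,3) -> caps B=0 W=0
Move 5: B@(0,0) -> caps B=0 W=0
Move 6: W@(2,2) -> caps B=0 W=0
Move 7: B@(2,0) -> caps B=0 W=0
Move 8: W@(1,0) -> caps B=0 W=0
Move 9: B@(2,1) -> caps B=0 W=0
Move 10: W@(3,2) -> caps B=0 W=1

Answer: 0 1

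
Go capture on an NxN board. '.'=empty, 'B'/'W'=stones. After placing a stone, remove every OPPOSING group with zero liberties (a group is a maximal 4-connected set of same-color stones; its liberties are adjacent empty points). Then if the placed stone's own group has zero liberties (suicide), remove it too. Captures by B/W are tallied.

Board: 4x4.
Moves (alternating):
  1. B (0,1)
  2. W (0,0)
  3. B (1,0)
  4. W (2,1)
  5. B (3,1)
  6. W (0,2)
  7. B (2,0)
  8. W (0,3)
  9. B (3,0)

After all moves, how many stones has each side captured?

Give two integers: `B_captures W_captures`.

Move 1: B@(0,1) -> caps B=0 W=0
Move 2: W@(0,0) -> caps B=0 W=0
Move 3: B@(1,0) -> caps B=1 W=0
Move 4: W@(2,1) -> caps B=1 W=0
Move 5: B@(3,1) -> caps B=1 W=0
Move 6: W@(0,2) -> caps B=1 W=0
Move 7: B@(2,0) -> caps B=1 W=0
Move 8: W@(0,3) -> caps B=1 W=0
Move 9: B@(3,0) -> caps B=1 W=0

Answer: 1 0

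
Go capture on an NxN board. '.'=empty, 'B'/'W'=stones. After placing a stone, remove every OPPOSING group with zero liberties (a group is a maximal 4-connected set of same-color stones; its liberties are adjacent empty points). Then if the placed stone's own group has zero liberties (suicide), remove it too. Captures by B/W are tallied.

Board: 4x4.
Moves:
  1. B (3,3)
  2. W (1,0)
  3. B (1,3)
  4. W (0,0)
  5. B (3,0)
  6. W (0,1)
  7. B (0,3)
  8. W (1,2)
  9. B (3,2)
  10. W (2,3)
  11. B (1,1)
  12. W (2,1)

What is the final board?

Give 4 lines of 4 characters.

Answer: WW.B
W.WB
.W.W
B.BB

Derivation:
Move 1: B@(3,3) -> caps B=0 W=0
Move 2: W@(1,0) -> caps B=0 W=0
Move 3: B@(1,3) -> caps B=0 W=0
Move 4: W@(0,0) -> caps B=0 W=0
Move 5: B@(3,0) -> caps B=0 W=0
Move 6: W@(0,1) -> caps B=0 W=0
Move 7: B@(0,3) -> caps B=0 W=0
Move 8: W@(1,2) -> caps B=0 W=0
Move 9: B@(3,2) -> caps B=0 W=0
Move 10: W@(2,3) -> caps B=0 W=0
Move 11: B@(1,1) -> caps B=0 W=0
Move 12: W@(2,1) -> caps B=0 W=1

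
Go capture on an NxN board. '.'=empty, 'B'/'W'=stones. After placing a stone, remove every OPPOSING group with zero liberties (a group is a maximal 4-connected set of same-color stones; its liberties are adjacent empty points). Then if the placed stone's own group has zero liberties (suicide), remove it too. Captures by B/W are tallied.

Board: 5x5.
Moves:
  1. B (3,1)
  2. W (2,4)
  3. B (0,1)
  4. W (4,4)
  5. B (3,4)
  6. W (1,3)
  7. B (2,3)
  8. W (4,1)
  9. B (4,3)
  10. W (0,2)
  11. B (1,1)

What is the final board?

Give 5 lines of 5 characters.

Move 1: B@(3,1) -> caps B=0 W=0
Move 2: W@(2,4) -> caps B=0 W=0
Move 3: B@(0,1) -> caps B=0 W=0
Move 4: W@(4,4) -> caps B=0 W=0
Move 5: B@(3,4) -> caps B=0 W=0
Move 6: W@(1,3) -> caps B=0 W=0
Move 7: B@(2,3) -> caps B=0 W=0
Move 8: W@(4,1) -> caps B=0 W=0
Move 9: B@(4,3) -> caps B=1 W=0
Move 10: W@(0,2) -> caps B=1 W=0
Move 11: B@(1,1) -> caps B=1 W=0

Answer: .BW..
.B.W.
...BW
.B..B
.W.B.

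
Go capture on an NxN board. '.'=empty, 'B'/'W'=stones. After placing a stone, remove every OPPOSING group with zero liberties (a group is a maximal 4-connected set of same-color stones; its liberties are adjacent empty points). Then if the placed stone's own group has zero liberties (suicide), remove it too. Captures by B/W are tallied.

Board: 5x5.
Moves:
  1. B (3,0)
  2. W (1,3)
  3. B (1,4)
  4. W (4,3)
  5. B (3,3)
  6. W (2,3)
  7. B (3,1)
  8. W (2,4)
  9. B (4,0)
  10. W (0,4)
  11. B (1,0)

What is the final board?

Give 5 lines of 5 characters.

Answer: ....W
B..W.
...WW
BB.B.
B..W.

Derivation:
Move 1: B@(3,0) -> caps B=0 W=0
Move 2: W@(1,3) -> caps B=0 W=0
Move 3: B@(1,4) -> caps B=0 W=0
Move 4: W@(4,3) -> caps B=0 W=0
Move 5: B@(3,3) -> caps B=0 W=0
Move 6: W@(2,3) -> caps B=0 W=0
Move 7: B@(3,1) -> caps B=0 W=0
Move 8: W@(2,4) -> caps B=0 W=0
Move 9: B@(4,0) -> caps B=0 W=0
Move 10: W@(0,4) -> caps B=0 W=1
Move 11: B@(1,0) -> caps B=0 W=1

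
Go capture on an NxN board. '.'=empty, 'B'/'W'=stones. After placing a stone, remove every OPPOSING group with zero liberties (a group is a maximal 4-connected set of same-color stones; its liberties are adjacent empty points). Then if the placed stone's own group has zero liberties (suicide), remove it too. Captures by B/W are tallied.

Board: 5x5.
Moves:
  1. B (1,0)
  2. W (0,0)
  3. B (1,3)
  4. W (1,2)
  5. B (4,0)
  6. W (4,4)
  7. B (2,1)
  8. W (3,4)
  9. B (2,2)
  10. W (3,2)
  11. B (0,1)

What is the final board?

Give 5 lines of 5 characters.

Move 1: B@(1,0) -> caps B=0 W=0
Move 2: W@(0,0) -> caps B=0 W=0
Move 3: B@(1,3) -> caps B=0 W=0
Move 4: W@(1,2) -> caps B=0 W=0
Move 5: B@(4,0) -> caps B=0 W=0
Move 6: W@(4,4) -> caps B=0 W=0
Move 7: B@(2,1) -> caps B=0 W=0
Move 8: W@(3,4) -> caps B=0 W=0
Move 9: B@(2,2) -> caps B=0 W=0
Move 10: W@(3,2) -> caps B=0 W=0
Move 11: B@(0,1) -> caps B=1 W=0

Answer: .B...
B.WB.
.BB..
..W.W
B...W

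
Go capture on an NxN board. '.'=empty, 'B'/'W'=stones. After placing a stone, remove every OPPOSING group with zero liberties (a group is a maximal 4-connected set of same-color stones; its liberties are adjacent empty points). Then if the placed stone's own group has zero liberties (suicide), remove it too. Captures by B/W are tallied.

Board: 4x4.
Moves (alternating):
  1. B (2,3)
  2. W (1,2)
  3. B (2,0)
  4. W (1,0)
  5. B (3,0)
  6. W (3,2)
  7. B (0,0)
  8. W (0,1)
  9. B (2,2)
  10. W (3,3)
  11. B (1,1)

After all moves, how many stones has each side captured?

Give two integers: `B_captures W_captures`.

Answer: 0 1

Derivation:
Move 1: B@(2,3) -> caps B=0 W=0
Move 2: W@(1,2) -> caps B=0 W=0
Move 3: B@(2,0) -> caps B=0 W=0
Move 4: W@(1,0) -> caps B=0 W=0
Move 5: B@(3,0) -> caps B=0 W=0
Move 6: W@(3,2) -> caps B=0 W=0
Move 7: B@(0,0) -> caps B=0 W=0
Move 8: W@(0,1) -> caps B=0 W=1
Move 9: B@(2,2) -> caps B=0 W=1
Move 10: W@(3,3) -> caps B=0 W=1
Move 11: B@(1,1) -> caps B=0 W=1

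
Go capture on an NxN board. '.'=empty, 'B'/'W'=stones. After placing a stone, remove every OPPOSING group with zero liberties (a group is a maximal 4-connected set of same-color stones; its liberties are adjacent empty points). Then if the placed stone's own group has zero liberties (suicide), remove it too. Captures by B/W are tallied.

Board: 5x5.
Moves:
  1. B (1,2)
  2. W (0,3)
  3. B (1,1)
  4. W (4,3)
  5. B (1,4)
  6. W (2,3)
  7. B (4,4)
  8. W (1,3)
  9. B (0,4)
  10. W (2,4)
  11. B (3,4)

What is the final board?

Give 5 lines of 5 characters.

Answer: ...W.
.BBW.
...WW
....B
...WB

Derivation:
Move 1: B@(1,2) -> caps B=0 W=0
Move 2: W@(0,3) -> caps B=0 W=0
Move 3: B@(1,1) -> caps B=0 W=0
Move 4: W@(4,3) -> caps B=0 W=0
Move 5: B@(1,4) -> caps B=0 W=0
Move 6: W@(2,3) -> caps B=0 W=0
Move 7: B@(4,4) -> caps B=0 W=0
Move 8: W@(1,3) -> caps B=0 W=0
Move 9: B@(0,4) -> caps B=0 W=0
Move 10: W@(2,4) -> caps B=0 W=2
Move 11: B@(3,4) -> caps B=0 W=2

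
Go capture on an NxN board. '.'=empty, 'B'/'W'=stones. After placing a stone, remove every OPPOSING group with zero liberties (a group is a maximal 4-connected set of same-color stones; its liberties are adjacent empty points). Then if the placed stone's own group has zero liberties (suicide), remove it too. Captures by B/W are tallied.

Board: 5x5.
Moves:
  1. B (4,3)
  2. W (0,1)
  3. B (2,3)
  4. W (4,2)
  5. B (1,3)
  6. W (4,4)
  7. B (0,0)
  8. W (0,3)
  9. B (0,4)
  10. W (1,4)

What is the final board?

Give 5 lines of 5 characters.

Answer: BW.W.
...BW
...B.
.....
..WBW

Derivation:
Move 1: B@(4,3) -> caps B=0 W=0
Move 2: W@(0,1) -> caps B=0 W=0
Move 3: B@(2,3) -> caps B=0 W=0
Move 4: W@(4,2) -> caps B=0 W=0
Move 5: B@(1,3) -> caps B=0 W=0
Move 6: W@(4,4) -> caps B=0 W=0
Move 7: B@(0,0) -> caps B=0 W=0
Move 8: W@(0,3) -> caps B=0 W=0
Move 9: B@(0,4) -> caps B=0 W=0
Move 10: W@(1,4) -> caps B=0 W=1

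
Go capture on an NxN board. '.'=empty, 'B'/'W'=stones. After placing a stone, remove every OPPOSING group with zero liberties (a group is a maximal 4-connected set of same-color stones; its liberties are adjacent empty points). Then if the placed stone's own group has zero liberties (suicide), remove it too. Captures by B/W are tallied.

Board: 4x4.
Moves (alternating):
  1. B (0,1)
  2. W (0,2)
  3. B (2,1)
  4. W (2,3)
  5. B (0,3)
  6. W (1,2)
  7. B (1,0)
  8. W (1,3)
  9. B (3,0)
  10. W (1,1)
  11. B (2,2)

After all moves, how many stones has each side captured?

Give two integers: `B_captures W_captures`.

Move 1: B@(0,1) -> caps B=0 W=0
Move 2: W@(0,2) -> caps B=0 W=0
Move 3: B@(2,1) -> caps B=0 W=0
Move 4: W@(2,3) -> caps B=0 W=0
Move 5: B@(0,3) -> caps B=0 W=0
Move 6: W@(1,2) -> caps B=0 W=0
Move 7: B@(1,0) -> caps B=0 W=0
Move 8: W@(1,3) -> caps B=0 W=1
Move 9: B@(3,0) -> caps B=0 W=1
Move 10: W@(1,1) -> caps B=0 W=1
Move 11: B@(2,2) -> caps B=0 W=1

Answer: 0 1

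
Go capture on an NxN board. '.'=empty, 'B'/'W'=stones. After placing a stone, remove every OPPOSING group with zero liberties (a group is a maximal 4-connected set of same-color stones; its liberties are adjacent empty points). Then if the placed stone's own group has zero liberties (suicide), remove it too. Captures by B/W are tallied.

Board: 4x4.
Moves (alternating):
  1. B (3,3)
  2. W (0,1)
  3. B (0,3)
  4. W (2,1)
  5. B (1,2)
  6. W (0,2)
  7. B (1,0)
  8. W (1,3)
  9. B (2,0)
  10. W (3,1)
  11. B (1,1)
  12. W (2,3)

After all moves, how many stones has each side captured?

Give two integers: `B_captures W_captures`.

Move 1: B@(3,3) -> caps B=0 W=0
Move 2: W@(0,1) -> caps B=0 W=0
Move 3: B@(0,3) -> caps B=0 W=0
Move 4: W@(2,1) -> caps B=0 W=0
Move 5: B@(1,2) -> caps B=0 W=0
Move 6: W@(0,2) -> caps B=0 W=0
Move 7: B@(1,0) -> caps B=0 W=0
Move 8: W@(1,3) -> caps B=0 W=1
Move 9: B@(2,0) -> caps B=0 W=1
Move 10: W@(3,1) -> caps B=0 W=1
Move 11: B@(1,1) -> caps B=0 W=1
Move 12: W@(2,3) -> caps B=0 W=1

Answer: 0 1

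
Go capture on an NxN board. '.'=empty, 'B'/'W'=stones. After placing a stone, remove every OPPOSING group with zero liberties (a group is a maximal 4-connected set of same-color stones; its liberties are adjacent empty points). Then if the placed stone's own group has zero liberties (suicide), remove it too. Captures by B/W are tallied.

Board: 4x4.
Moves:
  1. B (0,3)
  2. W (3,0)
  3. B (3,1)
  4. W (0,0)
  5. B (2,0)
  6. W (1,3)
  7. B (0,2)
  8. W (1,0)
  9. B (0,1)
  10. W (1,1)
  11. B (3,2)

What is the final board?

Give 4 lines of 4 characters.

Move 1: B@(0,3) -> caps B=0 W=0
Move 2: W@(3,0) -> caps B=0 W=0
Move 3: B@(3,1) -> caps B=0 W=0
Move 4: W@(0,0) -> caps B=0 W=0
Move 5: B@(2,0) -> caps B=1 W=0
Move 6: W@(1,3) -> caps B=1 W=0
Move 7: B@(0,2) -> caps B=1 W=0
Move 8: W@(1,0) -> caps B=1 W=0
Move 9: B@(0,1) -> caps B=1 W=0
Move 10: W@(1,1) -> caps B=1 W=0
Move 11: B@(3,2) -> caps B=1 W=0

Answer: WBBB
WW.W
B...
.BB.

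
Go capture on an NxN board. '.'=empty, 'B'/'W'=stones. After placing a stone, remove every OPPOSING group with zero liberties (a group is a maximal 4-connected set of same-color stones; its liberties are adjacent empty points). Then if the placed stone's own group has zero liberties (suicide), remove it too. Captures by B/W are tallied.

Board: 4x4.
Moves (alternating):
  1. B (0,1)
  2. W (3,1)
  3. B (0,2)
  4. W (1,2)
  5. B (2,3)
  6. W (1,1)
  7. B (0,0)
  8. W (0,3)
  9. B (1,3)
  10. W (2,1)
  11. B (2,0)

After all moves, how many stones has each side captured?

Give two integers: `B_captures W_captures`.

Answer: 1 0

Derivation:
Move 1: B@(0,1) -> caps B=0 W=0
Move 2: W@(3,1) -> caps B=0 W=0
Move 3: B@(0,2) -> caps B=0 W=0
Move 4: W@(1,2) -> caps B=0 W=0
Move 5: B@(2,3) -> caps B=0 W=0
Move 6: W@(1,1) -> caps B=0 W=0
Move 7: B@(0,0) -> caps B=0 W=0
Move 8: W@(0,3) -> caps B=0 W=0
Move 9: B@(1,3) -> caps B=1 W=0
Move 10: W@(2,1) -> caps B=1 W=0
Move 11: B@(2,0) -> caps B=1 W=0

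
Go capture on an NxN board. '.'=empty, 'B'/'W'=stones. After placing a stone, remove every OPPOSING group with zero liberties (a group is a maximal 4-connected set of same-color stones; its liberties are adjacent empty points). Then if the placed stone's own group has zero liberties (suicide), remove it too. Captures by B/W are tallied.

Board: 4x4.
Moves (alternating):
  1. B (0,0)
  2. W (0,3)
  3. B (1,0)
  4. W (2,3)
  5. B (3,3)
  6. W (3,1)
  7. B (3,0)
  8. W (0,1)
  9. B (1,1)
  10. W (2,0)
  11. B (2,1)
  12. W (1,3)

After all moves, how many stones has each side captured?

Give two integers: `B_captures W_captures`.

Move 1: B@(0,0) -> caps B=0 W=0
Move 2: W@(0,3) -> caps B=0 W=0
Move 3: B@(1,0) -> caps B=0 W=0
Move 4: W@(2,3) -> caps B=0 W=0
Move 5: B@(3,3) -> caps B=0 W=0
Move 6: W@(3,1) -> caps B=0 W=0
Move 7: B@(3,0) -> caps B=0 W=0
Move 8: W@(0,1) -> caps B=0 W=0
Move 9: B@(1,1) -> caps B=0 W=0
Move 10: W@(2,0) -> caps B=0 W=1
Move 11: B@(2,1) -> caps B=0 W=1
Move 12: W@(1,3) -> caps B=0 W=1

Answer: 0 1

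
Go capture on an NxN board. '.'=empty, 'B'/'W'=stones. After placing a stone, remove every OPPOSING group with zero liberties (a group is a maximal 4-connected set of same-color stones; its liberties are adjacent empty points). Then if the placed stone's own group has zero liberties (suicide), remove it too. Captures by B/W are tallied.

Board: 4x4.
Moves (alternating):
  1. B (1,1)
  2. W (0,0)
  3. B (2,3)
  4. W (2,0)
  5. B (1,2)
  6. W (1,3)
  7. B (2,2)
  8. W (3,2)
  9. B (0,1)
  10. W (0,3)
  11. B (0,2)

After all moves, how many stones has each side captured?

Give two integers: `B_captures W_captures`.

Answer: 2 0

Derivation:
Move 1: B@(1,1) -> caps B=0 W=0
Move 2: W@(0,0) -> caps B=0 W=0
Move 3: B@(2,3) -> caps B=0 W=0
Move 4: W@(2,0) -> caps B=0 W=0
Move 5: B@(1,2) -> caps B=0 W=0
Move 6: W@(1,3) -> caps B=0 W=0
Move 7: B@(2,2) -> caps B=0 W=0
Move 8: W@(3,2) -> caps B=0 W=0
Move 9: B@(0,1) -> caps B=0 W=0
Move 10: W@(0,3) -> caps B=0 W=0
Move 11: B@(0,2) -> caps B=2 W=0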